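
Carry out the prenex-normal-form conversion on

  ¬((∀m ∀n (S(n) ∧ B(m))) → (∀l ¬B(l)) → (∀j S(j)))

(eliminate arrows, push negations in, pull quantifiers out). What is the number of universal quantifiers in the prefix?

3

First replace A → B with ¬A ∨ B.
  ¬(¬(∀m ∀n (S(n) ∧ B(m))) ∨ ¬(∀l ¬B(l)) ∨ (∀j S(j)))
Move each ¬ inward, flipping quantifiers it crosses:
  (∀m ∀n (S(n) ∧ B(m))) ∧ (∀l ¬B(l)) ∧ (∃j ¬S(j))
All bound variables are already distinct, so no renaming is needed.
Pull the quantifiers to the front (each side's bound variable is not free in the other side):
  ∀m ∀n ∀l ∃j (S(n) ∧ B(m) ∧ ¬B(l) ∧ ¬S(j))
The prefix is ∀m ∀n ∀l ∃j: 3 universal, 1 existential.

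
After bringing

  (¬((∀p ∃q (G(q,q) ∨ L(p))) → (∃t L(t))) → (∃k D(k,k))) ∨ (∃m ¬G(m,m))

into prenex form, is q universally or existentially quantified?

Eliminate → and ↔ using ¬ and ∨.
  ¬¬(¬(∀p ∃q (G(q,q) ∨ L(p))) ∨ (∃t L(t))) ∨ (∃k D(k,k)) ∨ (∃m ¬G(m,m))
Push ¬ through the quantifiers and connectives to reach negation normal form:
  (∃p ∀q (¬G(q,q) ∧ ¬L(p))) ∨ (∃t L(t)) ∨ (∃k D(k,k)) ∨ (∃m ¬G(m,m))
All bound variables are already distinct, so no renaming is needed.
Pull the quantifiers to the front (each side's bound variable is not free in the other side):
  ∃p ∀q ∃t ∃k ∃m (¬G(q,q) ∧ ¬L(p) ∨ L(t) ∨ D(k,k) ∨ ¬G(m,m))
The quantifier ∃q sits under an odd number of negations (counting the antecedent side of each →), so it flips to ∀q.

universal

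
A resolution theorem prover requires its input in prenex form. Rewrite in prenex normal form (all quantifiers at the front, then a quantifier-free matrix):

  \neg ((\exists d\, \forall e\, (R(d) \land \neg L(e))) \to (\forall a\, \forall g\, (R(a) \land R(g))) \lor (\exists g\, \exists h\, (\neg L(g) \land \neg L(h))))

\exists d\, \forall e\, \exists a\, \exists g\, \forall w1\, \forall h\, (R(d) \land \neg L(e) \land (\neg R(a) \lor \neg R(g)) \land (L(w1) \lor L(h)))

Rewrite implications/biconditionals: A → B as ¬A ∨ B.
  \neg (\neg (\exists d\, \forall e\, (R(d) \land \neg L(e))) \lor (\forall a\, \forall g\, (R(a) \land R(g))) \lor (\exists g\, \exists h\, (\neg L(g) \land \neg L(h))))
Drive negations inward (¬∀x A ≡ ∃x ¬A, ¬∃x A ≡ ∀x ¬A, De Morgan for ∧/∨):
  (\exists d\, \forall e\, (R(d) \land \neg L(e))) \land (\exists a\, \exists g\, (\neg R(a) \lor \neg R(g))) \land (\forall g\, \forall h\, (L(g) \lor L(h)))
Give each quantifier a distinct variable: g↦w1.
  (\exists d\, \forall e\, (R(d) \land \neg L(e))) \land (\exists a\, \exists g\, (\neg R(a) \lor \neg R(g))) \land (\forall w1\, \forall h\, (L(w1) \lor L(h)))
Extract every quantifier outward, since the variables are now distinct and don't occur free across branches:
  \exists d\, \forall e\, \exists a\, \exists g\, \forall w1\, \forall h\, (R(d) \land \neg L(e) \land (\neg R(a) \lor \neg R(g)) \land (L(w1) \lor L(h)))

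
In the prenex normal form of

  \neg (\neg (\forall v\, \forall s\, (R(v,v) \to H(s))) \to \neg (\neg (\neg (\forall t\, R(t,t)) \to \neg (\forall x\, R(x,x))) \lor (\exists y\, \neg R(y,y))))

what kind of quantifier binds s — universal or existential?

Eliminate → and ↔ using ¬ and ∨.
  \neg (\neg \neg (\forall v\, \forall s\, (\neg R(v,v) \lor H(s))) \lor \neg (\neg (\neg \neg (\forall t\, R(t,t)) \lor \neg (\forall x\, R(x,x))) \lor (\exists y\, \neg R(y,y))))
Move each ¬ inward, flipping quantifiers it crosses:
  (\exists v\, \exists s\, (R(v,v) \land \neg H(s))) \land ((\exists t\, \neg R(t,t)) \land (\forall x\, R(x,x)) \lor (\exists y\, \neg R(y,y)))
Extract every quantifier outward, since the variables are now distinct and don't occur free across branches:
  \exists v\, \exists s\, \exists t\, \forall x\, \exists y\, (R(v,v) \land \neg H(s) \land (\neg R(t,t) \land R(x,x) \lor \neg R(y,y)))
The quantifier \forall s sits under an odd number of negations (counting the antecedent side of each →), so it flips to \exists s.

existential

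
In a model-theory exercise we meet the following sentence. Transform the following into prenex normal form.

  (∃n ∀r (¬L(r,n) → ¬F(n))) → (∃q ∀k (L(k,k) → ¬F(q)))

Eliminate → and ↔ using ¬ and ∨.
  ¬(∃n ∀r (¬¬L(r,n) ∨ ¬F(n))) ∨ (∃q ∀k (¬L(k,k) ∨ ¬F(q)))
Move each ¬ inward, flipping quantifiers it crosses:
  (∀n ∃r (¬L(r,n) ∧ F(n))) ∨ (∃q ∀k (¬L(k,k) ∨ ¬F(q)))
All bound variables are already distinct, so no renaming is needed.
Pull the quantifiers to the front (each side's bound variable is not free in the other side):
  ∀n ∃r ∃q ∀k (¬L(r,n) ∧ F(n) ∨ ¬L(k,k) ∨ ¬F(q))

∀n ∃r ∃q ∀k (¬L(r,n) ∧ F(n) ∨ ¬L(k,k) ∨ ¬F(q))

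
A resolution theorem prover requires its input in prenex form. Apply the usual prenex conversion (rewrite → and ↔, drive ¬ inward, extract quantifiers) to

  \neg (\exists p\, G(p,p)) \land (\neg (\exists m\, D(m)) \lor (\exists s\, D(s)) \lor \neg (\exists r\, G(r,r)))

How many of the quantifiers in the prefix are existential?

Move each ¬ inward, flipping quantifiers it crosses:
  (\forall p\, \neg G(p,p)) \land ((\forall m\, \neg D(m)) \lor (\exists s\, D(s)) \lor (\forall r\, \neg G(r,r)))
All bound variables are already distinct, so no renaming is needed.
Pull the quantifiers to the front (each side's bound variable is not free in the other side):
  \forall p\, \forall m\, \exists s\, \forall r\, (\neg G(p,p) \land (\neg D(m) \lor D(s) \lor \neg G(r,r)))
The prefix is \forall p \forall m \exists s \forall r: 3 universal, 1 existential.

1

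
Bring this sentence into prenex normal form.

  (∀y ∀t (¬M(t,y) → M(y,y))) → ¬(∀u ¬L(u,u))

First replace A → B with ¬A ∨ B.
  ¬(∀y ∀t (¬¬M(t,y) ∨ M(y,y))) ∨ ¬(∀u ¬L(u,u))
Drive negations inward (¬∀x A ≡ ∃x ¬A, ¬∃x A ≡ ∀x ¬A, De Morgan for ∧/∨):
  (∃y ∃t (¬M(t,y) ∧ ¬M(y,y))) ∨ (∃u L(u,u))
All bound variables are already distinct, so no renaming is needed.
Extract every quantifier outward, since the variables are now distinct and don't occur free across branches:
  ∃y ∃t ∃u (¬M(t,y) ∧ ¬M(y,y) ∨ L(u,u))

∃y ∃t ∃u (¬M(t,y) ∧ ¬M(y,y) ∨ L(u,u))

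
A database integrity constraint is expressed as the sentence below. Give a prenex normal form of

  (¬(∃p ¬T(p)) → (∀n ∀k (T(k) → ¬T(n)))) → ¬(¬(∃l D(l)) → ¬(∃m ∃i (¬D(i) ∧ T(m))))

First replace A → B with ¬A ∨ B.
  ¬(¬¬(∃p ¬T(p)) ∨ (∀n ∀k (¬T(k) ∨ ¬T(n)))) ∨ ¬(¬¬(∃l D(l)) ∨ ¬(∃m ∃i (¬D(i) ∧ T(m))))
Push ¬ through the quantifiers and connectives to reach negation normal form:
  (∀p T(p)) ∧ (∃n ∃k (T(k) ∧ T(n))) ∨ (∀l ¬D(l)) ∧ (∃m ∃i (¬D(i) ∧ T(m)))
Extract every quantifier outward, since the variables are now distinct and don't occur free across branches:
  ∀p ∃n ∃k ∀l ∃m ∃i (T(p) ∧ T(k) ∧ T(n) ∨ ¬D(l) ∧ ¬D(i) ∧ T(m))

∀p ∃n ∃k ∀l ∃m ∃i (T(p) ∧ T(k) ∧ T(n) ∨ ¬D(l) ∧ ¬D(i) ∧ T(m))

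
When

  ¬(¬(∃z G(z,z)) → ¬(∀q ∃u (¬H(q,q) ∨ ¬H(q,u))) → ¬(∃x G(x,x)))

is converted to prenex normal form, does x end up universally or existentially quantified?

First replace A → B with ¬A ∨ B.
  ¬(¬¬(∃z G(z,z)) ∨ ¬¬(∀q ∃u (¬H(q,q) ∨ ¬H(q,u))) ∨ ¬(∃x G(x,x)))
Drive negations inward (¬∀x A ≡ ∃x ¬A, ¬∃x A ≡ ∀x ¬A, De Morgan for ∧/∨):
  (∀z ¬G(z,z)) ∧ (∃q ∀u (H(q,q) ∧ H(q,u))) ∧ (∃x G(x,x))
All bound variables are already distinct, so no renaming is needed.
Finally move all quantifiers to the prefix:
  ∀z ∃q ∀u ∃x (¬G(z,z) ∧ H(q,q) ∧ H(q,u) ∧ G(x,x))
The quantifier ∃x sits under an even number of negations (counting the antecedent side of each →), so it remains existential.

existential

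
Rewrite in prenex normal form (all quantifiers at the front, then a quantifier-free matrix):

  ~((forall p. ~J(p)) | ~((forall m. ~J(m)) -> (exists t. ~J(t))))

exists p. exists m. exists t. (J(p) & (J(m) | ~J(t)))

Rewrite implications/biconditionals: A → B as ¬A ∨ B.
  ~((forall p. ~J(p)) | ~(~(forall m. ~J(m)) | (exists t. ~J(t))))
Move each ¬ inward, flipping quantifiers it crosses:
  (exists p. J(p)) & ((exists m. J(m)) | (exists t. ~J(t)))
All bound variables are already distinct, so no renaming is needed.
Pull the quantifiers to the front (each side's bound variable is not free in the other side):
  exists p. exists m. exists t. (J(p) & (J(m) | ~J(t)))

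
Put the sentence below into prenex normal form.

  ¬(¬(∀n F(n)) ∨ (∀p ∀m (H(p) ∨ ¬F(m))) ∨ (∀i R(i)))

∀n ∃p ∃m ∃i (F(n) ∧ ¬H(p) ∧ F(m) ∧ ¬R(i))

Drive negations inward (¬∀x A ≡ ∃x ¬A, ¬∃x A ≡ ∀x ¬A, De Morgan for ∧/∨):
  (∀n F(n)) ∧ (∃p ∃m (¬H(p) ∧ F(m))) ∧ (∃i ¬R(i))
All bound variables are already distinct, so no renaming is needed.
Extract every quantifier outward, since the variables are now distinct and don't occur free across branches:
  ∀n ∃p ∃m ∃i (F(n) ∧ ¬H(p) ∧ F(m) ∧ ¬R(i))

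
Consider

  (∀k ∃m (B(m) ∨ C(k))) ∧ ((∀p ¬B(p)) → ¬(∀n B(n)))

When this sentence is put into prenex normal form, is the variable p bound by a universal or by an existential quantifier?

existential

Eliminate → and ↔ using ¬ and ∨.
  (∀k ∃m (B(m) ∨ C(k))) ∧ (¬(∀p ¬B(p)) ∨ ¬(∀n B(n)))
Push ¬ through the quantifiers and connectives to reach negation normal form:
  (∀k ∃m (B(m) ∨ C(k))) ∧ ((∃p B(p)) ∨ (∃n ¬B(n)))
Pull the quantifiers to the front (each side's bound variable is not free in the other side):
  ∀k ∃m ∃p ∃n ((B(m) ∨ C(k)) ∧ (B(p) ∨ ¬B(n)))
The quantifier ∀p sits under an odd number of negations (counting the antecedent side of each →), so it flips to ∃p.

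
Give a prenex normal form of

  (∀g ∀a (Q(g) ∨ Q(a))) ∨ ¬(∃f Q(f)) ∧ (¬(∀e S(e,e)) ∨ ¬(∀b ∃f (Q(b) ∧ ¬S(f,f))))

∀g ∀a ∀f ∃e ∃b ∀t (Q(g) ∨ Q(a) ∨ ¬Q(f) ∧ (¬S(e,e) ∨ ¬Q(b) ∨ S(t,t)))

Push ¬ through the quantifiers and connectives to reach negation normal form:
  (∀g ∀a (Q(g) ∨ Q(a))) ∨ (∀f ¬Q(f)) ∧ ((∃e ¬S(e,e)) ∨ (∃b ∀f (¬Q(b) ∨ S(f,f))))
Rename bound variables to avoid capture: f↦t.
  (∀g ∀a (Q(g) ∨ Q(a))) ∨ (∀f ¬Q(f)) ∧ ((∃e ¬S(e,e)) ∨ (∃b ∀t (¬Q(b) ∨ S(t,t))))
Pull the quantifiers to the front (each side's bound variable is not free in the other side):
  ∀g ∀a ∀f ∃e ∃b ∀t (Q(g) ∨ Q(a) ∨ ¬Q(f) ∧ (¬S(e,e) ∨ ¬Q(b) ∨ S(t,t)))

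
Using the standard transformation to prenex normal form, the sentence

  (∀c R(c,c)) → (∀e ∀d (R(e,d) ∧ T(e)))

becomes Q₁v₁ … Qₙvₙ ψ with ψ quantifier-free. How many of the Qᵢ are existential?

Rewrite implications/biconditionals: A → B as ¬A ∨ B.
  ¬(∀c R(c,c)) ∨ (∀e ∀d (R(e,d) ∧ T(e)))
Move each ¬ inward, flipping quantifiers it crosses:
  (∃c ¬R(c,c)) ∨ (∀e ∀d (R(e,d) ∧ T(e)))
Extract every quantifier outward, since the variables are now distinct and don't occur free across branches:
  ∃c ∀e ∀d (¬R(c,c) ∨ R(e,d) ∧ T(e))
The prefix is ∃c ∀e ∀d: 2 universal, 1 existential.

1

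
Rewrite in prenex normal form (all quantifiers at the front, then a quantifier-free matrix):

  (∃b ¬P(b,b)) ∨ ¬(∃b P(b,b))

∃b ∀c (¬P(b,b) ∨ ¬P(c,c))

Push ¬ through the quantifiers and connectives to reach negation normal form:
  (∃b ¬P(b,b)) ∨ (∀b ¬P(b,b))
Give each quantifier a distinct variable: b↦c.
  (∃b ¬P(b,b)) ∨ (∀c ¬P(c,c))
Pull the quantifiers to the front (each side's bound variable is not free in the other side):
  ∃b ∀c (¬P(b,b) ∨ ¬P(c,c))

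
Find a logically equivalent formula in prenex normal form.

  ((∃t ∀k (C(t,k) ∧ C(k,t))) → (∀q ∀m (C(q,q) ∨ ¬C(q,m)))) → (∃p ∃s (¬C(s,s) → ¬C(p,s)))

Eliminate → and ↔ using ¬ and ∨.
  ¬(¬(∃t ∀k (C(t,k) ∧ C(k,t))) ∨ (∀q ∀m (C(q,q) ∨ ¬C(q,m)))) ∨ (∃p ∃s (¬¬C(s,s) ∨ ¬C(p,s)))
Push ¬ through the quantifiers and connectives to reach negation normal form:
  (∃t ∀k (C(t,k) ∧ C(k,t))) ∧ (∃q ∃m (¬C(q,q) ∧ C(q,m))) ∨ (∃p ∃s (C(s,s) ∨ ¬C(p,s)))
Finally move all quantifiers to the prefix:
  ∃t ∀k ∃q ∃m ∃p ∃s (C(t,k) ∧ C(k,t) ∧ ¬C(q,q) ∧ C(q,m) ∨ C(s,s) ∨ ¬C(p,s))

∃t ∀k ∃q ∃m ∃p ∃s (C(t,k) ∧ C(k,t) ∧ ¬C(q,q) ∧ C(q,m) ∨ C(s,s) ∨ ¬C(p,s))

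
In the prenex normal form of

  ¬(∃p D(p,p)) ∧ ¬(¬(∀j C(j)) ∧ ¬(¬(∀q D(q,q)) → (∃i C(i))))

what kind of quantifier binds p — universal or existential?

Eliminate → and ↔ using ¬ and ∨.
  ¬(∃p D(p,p)) ∧ ¬(¬(∀j C(j)) ∧ ¬(¬¬(∀q D(q,q)) ∨ (∃i C(i))))
Drive negations inward (¬∀x A ≡ ∃x ¬A, ¬∃x A ≡ ∀x ¬A, De Morgan for ∧/∨):
  (∀p ¬D(p,p)) ∧ ((∀j C(j)) ∨ (∀q D(q,q)) ∨ (∃i C(i)))
All bound variables are already distinct, so no renaming is needed.
Finally move all quantifiers to the prefix:
  ∀p ∀j ∀q ∃i (¬D(p,p) ∧ (C(j) ∨ D(q,q) ∨ C(i)))
The quantifier ∃p sits under an odd number of negations (counting the antecedent side of each →), so it flips to ∀p.

universal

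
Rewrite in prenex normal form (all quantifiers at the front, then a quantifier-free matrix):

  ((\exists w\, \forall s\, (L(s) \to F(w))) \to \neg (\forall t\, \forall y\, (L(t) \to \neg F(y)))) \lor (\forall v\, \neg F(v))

First replace A → B with ¬A ∨ B.
  \neg (\exists w\, \forall s\, (\neg L(s) \lor F(w))) \lor \neg (\forall t\, \forall y\, (\neg L(t) \lor \neg F(y))) \lor (\forall v\, \neg F(v))
Drive negations inward (¬∀x A ≡ ∃x ¬A, ¬∃x A ≡ ∀x ¬A, De Morgan for ∧/∨):
  (\forall w\, \exists s\, (L(s) \land \neg F(w))) \lor (\exists t\, \exists y\, (L(t) \land F(y))) \lor (\forall v\, \neg F(v))
All bound variables are already distinct, so no renaming is needed.
Pull the quantifiers to the front (each side's bound variable is not free in the other side):
  \forall w\, \exists s\, \exists t\, \exists y\, \forall v\, (L(s) \land \neg F(w) \lor L(t) \land F(y) \lor \neg F(v))

\forall w\, \exists s\, \exists t\, \exists y\, \forall v\, (L(s) \land \neg F(w) \lor L(t) \land F(y) \lor \neg F(v))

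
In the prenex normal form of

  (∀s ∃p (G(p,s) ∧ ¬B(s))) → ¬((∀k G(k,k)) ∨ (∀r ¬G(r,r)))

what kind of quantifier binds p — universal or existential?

First replace A → B with ¬A ∨ B.
  ¬(∀s ∃p (G(p,s) ∧ ¬B(s))) ∨ ¬((∀k G(k,k)) ∨ (∀r ¬G(r,r)))
Push ¬ through the quantifiers and connectives to reach negation normal form:
  (∃s ∀p (¬G(p,s) ∨ B(s))) ∨ (∃k ¬G(k,k)) ∧ (∃r G(r,r))
All bound variables are already distinct, so no renaming is needed.
Extract every quantifier outward, since the variables are now distinct and don't occur free across branches:
  ∃s ∀p ∃k ∃r (¬G(p,s) ∨ B(s) ∨ ¬G(k,k) ∧ G(r,r))
The quantifier ∃p sits under an odd number of negations (counting the antecedent side of each →), so it flips to ∀p.

universal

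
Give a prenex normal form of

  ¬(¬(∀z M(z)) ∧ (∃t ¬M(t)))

∀z ∀t (M(z) ∨ M(t))

Push ¬ through the quantifiers and connectives to reach negation normal form:
  (∀z M(z)) ∨ (∀t M(t))
All bound variables are already distinct, so no renaming is needed.
Extract every quantifier outward, since the variables are now distinct and don't occur free across branches:
  ∀z ∀t (M(z) ∨ M(t))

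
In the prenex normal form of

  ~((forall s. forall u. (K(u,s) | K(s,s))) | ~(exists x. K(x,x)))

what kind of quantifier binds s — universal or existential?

Push ¬ through the quantifiers and connectives to reach negation normal form:
  (exists s. exists u. (~K(u,s) & ~K(s,s))) & (exists x. K(x,x))
All bound variables are already distinct, so no renaming is needed.
Extract every quantifier outward, since the variables are now distinct and don't occur free across branches:
  exists s. exists u. exists x. (~K(u,s) & ~K(s,s) & K(x,x))
The quantifier forall s sits under an odd number of negations, so it flips to exists s.

existential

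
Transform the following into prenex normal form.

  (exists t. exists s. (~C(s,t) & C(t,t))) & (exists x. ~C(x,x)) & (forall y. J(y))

exists t. exists s. exists x. forall y. (~C(s,t) & C(t,t) & ~C(x,x) & J(y))

All bound variables are already distinct, so no renaming is needed.
Extract every quantifier outward, since the variables are now distinct and don't occur free across branches:
  exists t. exists s. exists x. forall y. (~C(s,t) & C(t,t) & ~C(x,x) & J(y))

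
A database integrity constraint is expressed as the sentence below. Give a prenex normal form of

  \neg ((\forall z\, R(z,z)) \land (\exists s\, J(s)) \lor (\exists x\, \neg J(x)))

\exists z\, \forall s\, \forall x\, ((\neg R(z,z) \lor \neg J(s)) \land J(x))

Push ¬ through the quantifiers and connectives to reach negation normal form:
  ((\exists z\, \neg R(z,z)) \lor (\forall s\, \neg J(s))) \land (\forall x\, J(x))
All bound variables are already distinct, so no renaming is needed.
Extract every quantifier outward, since the variables are now distinct and don't occur free across branches:
  \exists z\, \forall s\, \forall x\, ((\neg R(z,z) \lor \neg J(s)) \land J(x))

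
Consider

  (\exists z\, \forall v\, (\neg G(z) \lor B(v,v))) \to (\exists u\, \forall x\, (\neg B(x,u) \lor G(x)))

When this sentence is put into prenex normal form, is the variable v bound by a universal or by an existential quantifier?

existential

Eliminate → and ↔ using ¬ and ∨.
  \neg (\exists z\, \forall v\, (\neg G(z) \lor B(v,v))) \lor (\exists u\, \forall x\, (\neg B(x,u) \lor G(x)))
Move each ¬ inward, flipping quantifiers it crosses:
  (\forall z\, \exists v\, (G(z) \land \neg B(v,v))) \lor (\exists u\, \forall x\, (\neg B(x,u) \lor G(x)))
Extract every quantifier outward, since the variables are now distinct and don't occur free across branches:
  \forall z\, \exists v\, \exists u\, \forall x\, (G(z) \land \neg B(v,v) \lor \neg B(x,u) \lor G(x))
The quantifier \forall v sits under an odd number of negations (counting the antecedent side of each →), so it flips to \exists v.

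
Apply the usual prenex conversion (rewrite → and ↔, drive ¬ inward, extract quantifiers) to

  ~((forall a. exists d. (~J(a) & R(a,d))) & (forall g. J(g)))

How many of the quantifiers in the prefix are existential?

2

Push ¬ through the quantifiers and connectives to reach negation normal form:
  (exists a. forall d. (J(a) | ~R(a,d))) | (exists g. ~J(g))
Finally move all quantifiers to the prefix:
  exists a. forall d. exists g. (J(a) | ~R(a,d) | ~J(g))
The prefix is exists a forall d exists g: 1 universal, 2 existential.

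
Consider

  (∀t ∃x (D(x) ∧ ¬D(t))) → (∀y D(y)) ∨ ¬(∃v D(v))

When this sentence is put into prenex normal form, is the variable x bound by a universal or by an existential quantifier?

Eliminate → and ↔ using ¬ and ∨.
  ¬(∀t ∃x (D(x) ∧ ¬D(t))) ∨ (∀y D(y)) ∨ ¬(∃v D(v))
Move each ¬ inward, flipping quantifiers it crosses:
  (∃t ∀x (¬D(x) ∨ D(t))) ∨ (∀y D(y)) ∨ (∀v ¬D(v))
All bound variables are already distinct, so no renaming is needed.
Pull the quantifiers to the front (each side's bound variable is not free in the other side):
  ∃t ∀x ∀y ∀v (¬D(x) ∨ D(t) ∨ D(y) ∨ ¬D(v))
The quantifier ∃x sits under an odd number of negations (counting the antecedent side of each →), so it flips to ∀x.

universal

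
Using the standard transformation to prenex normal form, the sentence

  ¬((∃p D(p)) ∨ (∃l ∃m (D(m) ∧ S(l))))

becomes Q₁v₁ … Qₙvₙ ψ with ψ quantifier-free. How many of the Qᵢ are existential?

0

Push ¬ through the quantifiers and connectives to reach negation normal form:
  (∀p ¬D(p)) ∧ (∀l ∀m (¬D(m) ∨ ¬S(l)))
All bound variables are already distinct, so no renaming is needed.
Finally move all quantifiers to the prefix:
  ∀p ∀l ∀m (¬D(p) ∧ (¬D(m) ∨ ¬S(l)))
The prefix is ∀p ∀l ∀m: 3 universal, 0 existential.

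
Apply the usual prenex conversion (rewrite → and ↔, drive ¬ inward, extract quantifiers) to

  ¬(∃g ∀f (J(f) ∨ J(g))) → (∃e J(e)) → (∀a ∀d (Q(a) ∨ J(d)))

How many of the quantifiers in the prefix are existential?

1

Rewrite implications/biconditionals: A → B as ¬A ∨ B.
  ¬¬(∃g ∀f (J(f) ∨ J(g))) ∨ ¬(∃e J(e)) ∨ (∀a ∀d (Q(a) ∨ J(d)))
Drive negations inward (¬∀x A ≡ ∃x ¬A, ¬∃x A ≡ ∀x ¬A, De Morgan for ∧/∨):
  (∃g ∀f (J(f) ∨ J(g))) ∨ (∀e ¬J(e)) ∨ (∀a ∀d (Q(a) ∨ J(d)))
Extract every quantifier outward, since the variables are now distinct and don't occur free across branches:
  ∃g ∀f ∀e ∀a ∀d (J(f) ∨ J(g) ∨ ¬J(e) ∨ Q(a) ∨ J(d))
The prefix is ∃g ∀f ∀e ∀a ∀d: 4 universal, 1 existential.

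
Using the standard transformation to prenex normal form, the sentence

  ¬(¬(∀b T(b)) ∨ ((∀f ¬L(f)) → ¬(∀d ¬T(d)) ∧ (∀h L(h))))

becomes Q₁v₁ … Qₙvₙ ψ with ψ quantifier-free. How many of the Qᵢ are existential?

1

Rewrite implications/biconditionals: A → B as ¬A ∨ B.
  ¬(¬(∀b T(b)) ∨ ¬(∀f ¬L(f)) ∨ ¬(∀d ¬T(d)) ∧ (∀h L(h)))
Move each ¬ inward, flipping quantifiers it crosses:
  (∀b T(b)) ∧ (∀f ¬L(f)) ∧ ((∀d ¬T(d)) ∨ (∃h ¬L(h)))
Extract every quantifier outward, since the variables are now distinct and don't occur free across branches:
  ∀b ∀f ∀d ∃h (T(b) ∧ ¬L(f) ∧ (¬T(d) ∨ ¬L(h)))
The prefix is ∀b ∀f ∀d ∃h: 3 universal, 1 existential.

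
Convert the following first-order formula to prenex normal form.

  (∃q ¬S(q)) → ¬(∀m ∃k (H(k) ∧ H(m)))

Eliminate → and ↔ using ¬ and ∨.
  ¬(∃q ¬S(q)) ∨ ¬(∀m ∃k (H(k) ∧ H(m)))
Push ¬ through the quantifiers and connectives to reach negation normal form:
  (∀q S(q)) ∨ (∃m ∀k (¬H(k) ∨ ¬H(m)))
All bound variables are already distinct, so no renaming is needed.
Finally move all quantifiers to the prefix:
  ∀q ∃m ∀k (S(q) ∨ ¬H(k) ∨ ¬H(m))

∀q ∃m ∀k (S(q) ∨ ¬H(k) ∨ ¬H(m))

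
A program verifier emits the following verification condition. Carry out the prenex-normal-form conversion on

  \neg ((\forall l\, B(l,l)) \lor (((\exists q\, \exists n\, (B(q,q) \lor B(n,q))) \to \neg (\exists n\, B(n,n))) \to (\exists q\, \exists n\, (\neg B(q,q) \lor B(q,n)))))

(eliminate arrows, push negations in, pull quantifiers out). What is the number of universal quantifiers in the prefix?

5

Eliminate → and ↔ using ¬ and ∨.
  \neg ((\forall l\, B(l,l)) \lor \neg (\neg (\exists q\, \exists n\, (B(q,q) \lor B(n,q))) \lor \neg (\exists n\, B(n,n))) \lor (\exists q\, \exists n\, (\neg B(q,q) \lor B(q,n))))
Drive negations inward (¬∀x A ≡ ∃x ¬A, ¬∃x A ≡ ∀x ¬A, De Morgan for ∧/∨):
  (\exists l\, \neg B(l,l)) \land ((\forall q\, \forall n\, (\neg B(q,q) \land \neg B(n,q))) \lor (\forall n\, \neg B(n,n))) \land (\forall q\, \forall n\, (B(q,q) \land \neg B(q,n)))
Give each quantifier a distinct variable: n↦z1, q↦x1, n↦x.
  (\exists l\, \neg B(l,l)) \land ((\forall q\, \forall n\, (\neg B(q,q) \land \neg B(n,q))) \lor (\forall z1\, \neg B(z1,z1))) \land (\forall x1\, \forall x\, (B(x1,x1) \land \neg B(x1,x)))
Pull the quantifiers to the front (each side's bound variable is not free in the other side):
  \exists l\, \forall q\, \forall n\, \forall z1\, \forall x1\, \forall x\, (\neg B(l,l) \land (\neg B(q,q) \land \neg B(n,q) \lor \neg B(z1,z1)) \land B(x1,x1) \land \neg B(x1,x))
The prefix is \exists l \forall q \forall n \forall z1 \forall x1 \forall x: 5 universal, 1 existential.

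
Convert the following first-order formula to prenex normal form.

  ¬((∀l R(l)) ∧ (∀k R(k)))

Move each ¬ inward, flipping quantifiers it crosses:
  (∃l ¬R(l)) ∨ (∃k ¬R(k))
Pull the quantifiers to the front (each side's bound variable is not free in the other side):
  ∃l ∃k (¬R(l) ∨ ¬R(k))

∃l ∃k (¬R(l) ∨ ¬R(k))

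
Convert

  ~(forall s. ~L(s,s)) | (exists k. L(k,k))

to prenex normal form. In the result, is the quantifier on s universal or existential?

Push ¬ through the quantifiers and connectives to reach negation normal form:
  (exists s. L(s,s)) | (exists k. L(k,k))
All bound variables are already distinct, so no renaming is needed.
Pull the quantifiers to the front (each side's bound variable is not free in the other side):
  exists s. exists k. (L(s,s) | L(k,k))
The quantifier forall s sits under an odd number of negations, so it flips to exists s.

existential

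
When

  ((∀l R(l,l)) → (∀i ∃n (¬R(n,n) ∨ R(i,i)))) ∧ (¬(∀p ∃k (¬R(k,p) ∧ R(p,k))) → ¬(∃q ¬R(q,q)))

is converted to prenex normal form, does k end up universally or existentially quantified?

Rewrite implications/biconditionals: A → B as ¬A ∨ B.
  (¬(∀l R(l,l)) ∨ (∀i ∃n (¬R(n,n) ∨ R(i,i)))) ∧ (¬¬(∀p ∃k (¬R(k,p) ∧ R(p,k))) ∨ ¬(∃q ¬R(q,q)))
Move each ¬ inward, flipping quantifiers it crosses:
  ((∃l ¬R(l,l)) ∨ (∀i ∃n (¬R(n,n) ∨ R(i,i)))) ∧ ((∀p ∃k (¬R(k,p) ∧ R(p,k))) ∨ (∀q R(q,q)))
All bound variables are already distinct, so no renaming is needed.
Finally move all quantifiers to the prefix:
  ∃l ∀i ∃n ∀p ∃k ∀q ((¬R(l,l) ∨ ¬R(n,n) ∨ R(i,i)) ∧ (¬R(k,p) ∧ R(p,k) ∨ R(q,q)))
The quantifier ∃k sits under an even number of negations (counting the antecedent side of each →), so it remains existential.

existential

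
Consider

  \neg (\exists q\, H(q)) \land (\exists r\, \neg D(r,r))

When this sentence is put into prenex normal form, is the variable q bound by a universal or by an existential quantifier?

universal

Drive negations inward (¬∀x A ≡ ∃x ¬A, ¬∃x A ≡ ∀x ¬A, De Morgan for ∧/∨):
  (\forall q\, \neg H(q)) \land (\exists r\, \neg D(r,r))
Pull the quantifiers to the front (each side's bound variable is not free in the other side):
  \forall q\, \exists r\, (\neg H(q) \land \neg D(r,r))
The quantifier \exists q sits under an odd number of negations, so it flips to \forall q.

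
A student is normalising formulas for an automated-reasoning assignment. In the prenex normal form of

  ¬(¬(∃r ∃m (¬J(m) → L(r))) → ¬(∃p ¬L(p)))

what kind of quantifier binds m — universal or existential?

Rewrite implications/biconditionals: A → B as ¬A ∨ B.
  ¬(¬¬(∃r ∃m (¬¬J(m) ∨ L(r))) ∨ ¬(∃p ¬L(p)))
Drive negations inward (¬∀x A ≡ ∃x ¬A, ¬∃x A ≡ ∀x ¬A, De Morgan for ∧/∨):
  (∀r ∀m (¬J(m) ∧ ¬L(r))) ∧ (∃p ¬L(p))
All bound variables are already distinct, so no renaming is needed.
Finally move all quantifiers to the prefix:
  ∀r ∀m ∃p (¬J(m) ∧ ¬L(r) ∧ ¬L(p))
The quantifier ∃m sits under an odd number of negations (counting the antecedent side of each →), so it flips to ∀m.

universal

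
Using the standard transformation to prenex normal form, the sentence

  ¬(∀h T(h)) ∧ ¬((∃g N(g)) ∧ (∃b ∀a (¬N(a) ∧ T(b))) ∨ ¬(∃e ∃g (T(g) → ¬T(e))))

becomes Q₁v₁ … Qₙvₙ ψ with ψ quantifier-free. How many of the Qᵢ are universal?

Rewrite implications/biconditionals: A → B as ¬A ∨ B.
  ¬(∀h T(h)) ∧ ¬((∃g N(g)) ∧ (∃b ∀a (¬N(a) ∧ T(b))) ∨ ¬(∃e ∃g (¬T(g) ∨ ¬T(e))))
Push ¬ through the quantifiers and connectives to reach negation normal form:
  (∃h ¬T(h)) ∧ ((∀g ¬N(g)) ∨ (∀b ∃a (N(a) ∨ ¬T(b)))) ∧ (∃e ∃g (¬T(g) ∨ ¬T(e)))
Standardize variables apart so no two quantifiers bind the same name: g↦t.
  (∃h ¬T(h)) ∧ ((∀g ¬N(g)) ∨ (∀b ∃a (N(a) ∨ ¬T(b)))) ∧ (∃e ∃t (¬T(t) ∨ ¬T(e)))
Extract every quantifier outward, since the variables are now distinct and don't occur free across branches:
  ∃h ∀g ∀b ∃a ∃e ∃t (¬T(h) ∧ (¬N(g) ∨ N(a) ∨ ¬T(b)) ∧ (¬T(t) ∨ ¬T(e)))
The prefix is ∃h ∀g ∀b ∃a ∃e ∃t: 2 universal, 4 existential.

2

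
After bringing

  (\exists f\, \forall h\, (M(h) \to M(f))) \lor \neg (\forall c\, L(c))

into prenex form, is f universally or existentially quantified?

existential

Eliminate → and ↔ using ¬ and ∨.
  (\exists f\, \forall h\, (\neg M(h) \lor M(f))) \lor \neg (\forall c\, L(c))
Move each ¬ inward, flipping quantifiers it crosses:
  (\exists f\, \forall h\, (\neg M(h) \lor M(f))) \lor (\exists c\, \neg L(c))
All bound variables are already distinct, so no renaming is needed.
Pull the quantifiers to the front (each side's bound variable is not free in the other side):
  \exists f\, \forall h\, \exists c\, (\neg M(h) \lor M(f) \lor \neg L(c))
The quantifier \exists f sits under an even number of negations (counting the antecedent side of each →), so it remains existential.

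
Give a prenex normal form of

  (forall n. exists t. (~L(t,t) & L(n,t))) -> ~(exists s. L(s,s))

exists n. forall t. forall s. (L(t,t) | ~L(n,t) | ~L(s,s))

First replace A → B with ¬A ∨ B.
  ~(forall n. exists t. (~L(t,t) & L(n,t))) | ~(exists s. L(s,s))
Push ¬ through the quantifiers and connectives to reach negation normal form:
  (exists n. forall t. (L(t,t) | ~L(n,t))) | (forall s. ~L(s,s))
All bound variables are already distinct, so no renaming is needed.
Finally move all quantifiers to the prefix:
  exists n. forall t. forall s. (L(t,t) | ~L(n,t) | ~L(s,s))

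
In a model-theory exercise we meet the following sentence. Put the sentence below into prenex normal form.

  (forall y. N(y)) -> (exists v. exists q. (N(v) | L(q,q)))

exists y. exists v. exists q. (~N(y) | N(v) | L(q,q))

Rewrite implications/biconditionals: A → B as ¬A ∨ B.
  ~(forall y. N(y)) | (exists v. exists q. (N(v) | L(q,q)))
Push ¬ through the quantifiers and connectives to reach negation normal form:
  (exists y. ~N(y)) | (exists v. exists q. (N(v) | L(q,q)))
Extract every quantifier outward, since the variables are now distinct and don't occur free across branches:
  exists y. exists v. exists q. (~N(y) | N(v) | L(q,q))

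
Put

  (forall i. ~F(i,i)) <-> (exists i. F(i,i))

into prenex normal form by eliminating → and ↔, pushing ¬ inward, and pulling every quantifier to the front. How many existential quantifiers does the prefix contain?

First replace A → B with ¬A ∨ B; A ↔ B as (¬A ∨ B) ∧ (¬B ∨ A).
  (~(forall i. ~F(i,i)) | (exists i. F(i,i))) & (~(exists i. F(i,i)) | (forall i. ~F(i,i)))
Move each ¬ inward, flipping quantifiers it crosses:
  ((exists i. F(i,i)) | (exists i. F(i,i))) & ((forall i. ~F(i,i)) | (forall i. ~F(i,i)))
Standardize variables apart so no two quantifiers bind the same name: i↦z1, i↦v, i↦x1.
  ((exists i. F(i,i)) | (exists z1. F(z1,z1))) & ((forall v. ~F(v,v)) | (forall x1. ~F(x1,x1)))
Finally move all quantifiers to the prefix:
  exists i. exists z1. forall v. forall x1. ((F(i,i) | F(z1,z1)) & (~F(v,v) | ~F(x1,x1)))
The prefix is exists i exists z1 forall v forall x1: 2 universal, 2 existential.

2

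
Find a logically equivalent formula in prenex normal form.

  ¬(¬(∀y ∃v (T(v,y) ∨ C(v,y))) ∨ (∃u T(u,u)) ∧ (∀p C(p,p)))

Push ¬ through the quantifiers and connectives to reach negation normal form:
  (∀y ∃v (T(v,y) ∨ C(v,y))) ∧ ((∀u ¬T(u,u)) ∨ (∃p ¬C(p,p)))
Finally move all quantifiers to the prefix:
  ∀y ∃v ∀u ∃p ((T(v,y) ∨ C(v,y)) ∧ (¬T(u,u) ∨ ¬C(p,p)))

∀y ∃v ∀u ∃p ((T(v,y) ∨ C(v,y)) ∧ (¬T(u,u) ∨ ¬C(p,p)))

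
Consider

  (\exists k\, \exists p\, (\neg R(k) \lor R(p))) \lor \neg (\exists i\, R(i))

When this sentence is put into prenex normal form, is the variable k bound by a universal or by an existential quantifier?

existential

Move each ¬ inward, flipping quantifiers it crosses:
  (\exists k\, \exists p\, (\neg R(k) \lor R(p))) \lor (\forall i\, \neg R(i))
All bound variables are already distinct, so no renaming is needed.
Finally move all quantifiers to the prefix:
  \exists k\, \exists p\, \forall i\, (\neg R(k) \lor R(p) \lor \neg R(i))
The quantifier \exists k sits under an even number of negations, so it remains existential.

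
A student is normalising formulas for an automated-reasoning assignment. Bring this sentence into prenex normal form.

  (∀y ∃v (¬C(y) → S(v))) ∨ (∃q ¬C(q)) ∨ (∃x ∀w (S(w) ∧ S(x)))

First replace A → B with ¬A ∨ B.
  (∀y ∃v (¬¬C(y) ∨ S(v))) ∨ (∃q ¬C(q)) ∨ (∃x ∀w (S(w) ∧ S(x)))
Move each ¬ inward, flipping quantifiers it crosses:
  (∀y ∃v (C(y) ∨ S(v))) ∨ (∃q ¬C(q)) ∨ (∃x ∀w (S(w) ∧ S(x)))
Finally move all quantifiers to the prefix:
  ∀y ∃v ∃q ∃x ∀w (C(y) ∨ S(v) ∨ ¬C(q) ∨ S(w) ∧ S(x))

∀y ∃v ∃q ∃x ∀w (C(y) ∨ S(v) ∨ ¬C(q) ∨ S(w) ∧ S(x))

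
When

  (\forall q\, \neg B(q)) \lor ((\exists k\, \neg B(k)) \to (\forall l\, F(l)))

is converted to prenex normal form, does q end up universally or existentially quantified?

First replace A → B with ¬A ∨ B.
  (\forall q\, \neg B(q)) \lor \neg (\exists k\, \neg B(k)) \lor (\forall l\, F(l))
Push ¬ through the quantifiers and connectives to reach negation normal form:
  (\forall q\, \neg B(q)) \lor (\forall k\, B(k)) \lor (\forall l\, F(l))
All bound variables are already distinct, so no renaming is needed.
Extract every quantifier outward, since the variables are now distinct and don't occur free across branches:
  \forall q\, \forall k\, \forall l\, (\neg B(q) \lor B(k) \lor F(l))
The quantifier \forall q sits under an even number of negations (counting the antecedent side of each →), so it remains universal.

universal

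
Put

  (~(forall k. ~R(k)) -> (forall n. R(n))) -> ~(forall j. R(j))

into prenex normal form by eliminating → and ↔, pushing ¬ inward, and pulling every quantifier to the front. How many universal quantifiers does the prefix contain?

0

First replace A → B with ¬A ∨ B.
  ~(~~(forall k. ~R(k)) | (forall n. R(n))) | ~(forall j. R(j))
Drive negations inward (¬∀x A ≡ ∃x ¬A, ¬∃x A ≡ ∀x ¬A, De Morgan for ∧/∨):
  (exists k. R(k)) & (exists n. ~R(n)) | (exists j. ~R(j))
All bound variables are already distinct, so no renaming is needed.
Finally move all quantifiers to the prefix:
  exists k. exists n. exists j. (R(k) & ~R(n) | ~R(j))
The prefix is exists k exists n exists j: 0 universal, 3 existential.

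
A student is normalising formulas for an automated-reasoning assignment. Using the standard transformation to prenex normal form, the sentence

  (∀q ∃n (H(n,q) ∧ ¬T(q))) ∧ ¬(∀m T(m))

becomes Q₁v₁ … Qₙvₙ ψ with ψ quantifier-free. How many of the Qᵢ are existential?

2

Move each ¬ inward, flipping quantifiers it crosses:
  (∀q ∃n (H(n,q) ∧ ¬T(q))) ∧ (∃m ¬T(m))
All bound variables are already distinct, so no renaming is needed.
Pull the quantifiers to the front (each side's bound variable is not free in the other side):
  ∀q ∃n ∃m (H(n,q) ∧ ¬T(q) ∧ ¬T(m))
The prefix is ∀q ∃n ∃m: 1 universal, 2 existential.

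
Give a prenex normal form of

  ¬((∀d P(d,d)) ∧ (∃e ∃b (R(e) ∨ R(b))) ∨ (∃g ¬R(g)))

Move each ¬ inward, flipping quantifiers it crosses:
  ((∃d ¬P(d,d)) ∨ (∀e ∀b (¬R(e) ∧ ¬R(b)))) ∧ (∀g R(g))
All bound variables are already distinct, so no renaming is needed.
Finally move all quantifiers to the prefix:
  ∃d ∀e ∀b ∀g ((¬P(d,d) ∨ ¬R(e) ∧ ¬R(b)) ∧ R(g))

∃d ∀e ∀b ∀g ((¬P(d,d) ∨ ¬R(e) ∧ ¬R(b)) ∧ R(g))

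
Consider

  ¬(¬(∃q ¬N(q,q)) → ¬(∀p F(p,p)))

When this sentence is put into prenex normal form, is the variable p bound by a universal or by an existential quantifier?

universal

Eliminate → and ↔ using ¬ and ∨.
  ¬(¬¬(∃q ¬N(q,q)) ∨ ¬(∀p F(p,p)))
Push ¬ through the quantifiers and connectives to reach negation normal form:
  (∀q N(q,q)) ∧ (∀p F(p,p))
Extract every quantifier outward, since the variables are now distinct and don't occur free across branches:
  ∀q ∀p (N(q,q) ∧ F(p,p))
The quantifier ∀p sits under an even number of negations (counting the antecedent side of each →), so it remains universal.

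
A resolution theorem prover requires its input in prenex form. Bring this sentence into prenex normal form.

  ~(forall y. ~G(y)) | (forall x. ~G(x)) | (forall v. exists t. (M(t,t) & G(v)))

exists y. forall x. forall v. exists t. (G(y) | ~G(x) | M(t,t) & G(v))

Move each ¬ inward, flipping quantifiers it crosses:
  (exists y. G(y)) | (forall x. ~G(x)) | (forall v. exists t. (M(t,t) & G(v)))
All bound variables are already distinct, so no renaming is needed.
Pull the quantifiers to the front (each side's bound variable is not free in the other side):
  exists y. forall x. forall v. exists t. (G(y) | ~G(x) | M(t,t) & G(v))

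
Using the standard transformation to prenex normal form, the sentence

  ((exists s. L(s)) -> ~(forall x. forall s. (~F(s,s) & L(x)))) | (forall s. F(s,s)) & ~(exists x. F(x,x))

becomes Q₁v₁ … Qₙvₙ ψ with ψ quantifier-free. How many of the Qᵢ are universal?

3

First replace A → B with ¬A ∨ B.
  ~(exists s. L(s)) | ~(forall x. forall s. (~F(s,s) & L(x))) | (forall s. F(s,s)) & ~(exists x. F(x,x))
Move each ¬ inward, flipping quantifiers it crosses:
  (forall s. ~L(s)) | (exists x. exists s. (F(s,s) | ~L(x))) | (forall s. F(s,s)) & (forall x. ~F(x,x))
Standardize variables apart so no two quantifiers bind the same name: s↦t, s↦a, x↦u1.
  (forall s. ~L(s)) | (exists x. exists t. (F(t,t) | ~L(x))) | (forall a. F(a,a)) & (forall u1. ~F(u1,u1))
Finally move all quantifiers to the prefix:
  forall s. exists x. exists t. forall a. forall u1. (~L(s) | F(t,t) | ~L(x) | F(a,a) & ~F(u1,u1))
The prefix is forall s exists x exists t forall a forall u1: 3 universal, 2 existential.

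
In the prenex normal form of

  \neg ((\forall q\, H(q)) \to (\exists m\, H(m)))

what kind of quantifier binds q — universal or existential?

universal

Eliminate → and ↔ using ¬ and ∨.
  \neg (\neg (\forall q\, H(q)) \lor (\exists m\, H(m)))
Drive negations inward (¬∀x A ≡ ∃x ¬A, ¬∃x A ≡ ∀x ¬A, De Morgan for ∧/∨):
  (\forall q\, H(q)) \land (\forall m\, \neg H(m))
Pull the quantifiers to the front (each side's bound variable is not free in the other side):
  \forall q\, \forall m\, (H(q) \land \neg H(m))
The quantifier \forall q sits under an even number of negations (counting the antecedent side of each →), so it remains universal.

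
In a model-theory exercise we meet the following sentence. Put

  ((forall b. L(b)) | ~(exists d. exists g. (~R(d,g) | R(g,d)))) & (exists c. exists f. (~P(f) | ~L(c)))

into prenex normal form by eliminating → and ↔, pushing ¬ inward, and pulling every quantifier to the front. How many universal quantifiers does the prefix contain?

Push ¬ through the quantifiers and connectives to reach negation normal form:
  ((forall b. L(b)) | (forall d. forall g. (R(d,g) & ~R(g,d)))) & (exists c. exists f. (~P(f) | ~L(c)))
All bound variables are already distinct, so no renaming is needed.
Pull the quantifiers to the front (each side's bound variable is not free in the other side):
  forall b. forall d. forall g. exists c. exists f. ((L(b) | R(d,g) & ~R(g,d)) & (~P(f) | ~L(c)))
The prefix is forall b forall d forall g exists c exists f: 3 universal, 2 existential.

3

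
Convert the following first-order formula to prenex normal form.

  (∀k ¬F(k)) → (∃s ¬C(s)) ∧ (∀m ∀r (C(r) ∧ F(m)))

∃k ∃s ∀m ∀r (F(k) ∨ ¬C(s) ∧ C(r) ∧ F(m))

Rewrite implications/biconditionals: A → B as ¬A ∨ B.
  ¬(∀k ¬F(k)) ∨ (∃s ¬C(s)) ∧ (∀m ∀r (C(r) ∧ F(m)))
Push ¬ through the quantifiers and connectives to reach negation normal form:
  (∃k F(k)) ∨ (∃s ¬C(s)) ∧ (∀m ∀r (C(r) ∧ F(m)))
Extract every quantifier outward, since the variables are now distinct and don't occur free across branches:
  ∃k ∃s ∀m ∀r (F(k) ∨ ¬C(s) ∧ C(r) ∧ F(m))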